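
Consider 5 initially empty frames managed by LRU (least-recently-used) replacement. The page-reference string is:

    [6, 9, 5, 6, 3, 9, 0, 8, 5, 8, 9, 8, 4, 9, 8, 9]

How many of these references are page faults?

8

6: miss, frames {6}
9: miss, frames {6,9}
5: miss, frames {6,9,5}
6: hit
3: miss, frames {9,5,6,3}
9: hit
0: miss, frames {5,6,3,9,0}
8: miss, evict 5, frames {6,3,9,0,8}
5: miss, evict 6, frames {3,9,0,8,5}
8: hit
9: hit
8: hit
4: miss, evict 3, frames {0,5,9,8,4}
9: hit
8: hit
9: hit
Page faults: 8.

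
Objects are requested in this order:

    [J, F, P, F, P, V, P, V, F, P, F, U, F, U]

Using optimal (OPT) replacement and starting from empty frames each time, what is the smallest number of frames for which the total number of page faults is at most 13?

f=1: 14 faults
f=2: 6 faults
f=3: 5 faults
f=4: 5 faults
f=5: 5 faults
Smallest f with faults ≤ 13 is 2.

2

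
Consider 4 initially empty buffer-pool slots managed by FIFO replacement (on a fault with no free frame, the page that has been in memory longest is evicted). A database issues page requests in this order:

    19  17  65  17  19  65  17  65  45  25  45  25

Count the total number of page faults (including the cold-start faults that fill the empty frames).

19 → fault, frames {19}
17 → fault, frames {19,17}
65 → fault, frames {19,17,65}
17 → hit
19 → hit
65 → hit
17 → hit
65 → hit
45 → fault, frames {19,17,65,45}
25 → fault, evict 19, frames {17,65,45,25}
45 → hit
25 → hit
Page faults: 5.

5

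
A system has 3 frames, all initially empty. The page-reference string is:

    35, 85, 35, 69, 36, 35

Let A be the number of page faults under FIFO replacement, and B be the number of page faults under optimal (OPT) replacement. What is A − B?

Under FIFO: F F . F F F → 5 faults.
Under OPT: F F . F F . → 4 faults.
A − B = 5 − 4 = 1.

1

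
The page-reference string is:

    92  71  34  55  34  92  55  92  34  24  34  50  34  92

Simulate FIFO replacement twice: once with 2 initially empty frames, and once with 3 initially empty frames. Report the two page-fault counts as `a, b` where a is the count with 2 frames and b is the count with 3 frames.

2 frames: F F F F . F . . F F . F F F → 10 faults.
3 frames: F F F F . F . . . F F F . F → 9 faults.
9 < 10: adding a frame reduced faults, as is typical.

10, 9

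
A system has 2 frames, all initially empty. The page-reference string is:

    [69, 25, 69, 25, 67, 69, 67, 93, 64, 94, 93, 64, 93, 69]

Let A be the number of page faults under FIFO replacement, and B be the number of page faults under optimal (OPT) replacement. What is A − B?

2

Under FIFO: F F . . F F . F F F F F . F → 10 faults.
Under OPT: F F . . F . . F F F . F . F → 8 faults.
A − B = 10 − 8 = 2.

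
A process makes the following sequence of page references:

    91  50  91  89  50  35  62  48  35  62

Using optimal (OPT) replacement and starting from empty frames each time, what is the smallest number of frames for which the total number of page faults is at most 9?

2

f=1: 10 faults
f=2: 7 faults
f=3: 6 faults
f=4: 6 faults
f=5: 6 faults
f=6: 6 faults
Smallest f with faults ≤ 9 is 2.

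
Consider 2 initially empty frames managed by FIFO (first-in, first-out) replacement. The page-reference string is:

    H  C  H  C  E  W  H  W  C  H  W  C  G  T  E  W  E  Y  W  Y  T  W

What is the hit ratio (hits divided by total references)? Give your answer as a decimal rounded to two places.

0.36

H → fault, frames (H)
C → fault, frames (H C)
H → hit
C → hit
E → fault, evict H, frames (C E)
W → fault, evict C, frames (E W)
H → fault, evict E, frames (W H)
W → hit
C → fault, evict W, frames (H C)
H → hit
W → fault, evict H, frames (C W)
C → hit
G → fault, evict C, frames (W G)
T → fault, evict W, frames (G T)
E → fault, evict G, frames (T E)
W → fault, evict T, frames (E W)
E → hit
Y → fault, evict E, frames (W Y)
W → hit
Y → hit
T → fault, evict W, frames (Y T)
W → fault, evict Y, frames (T W)
Hits: 8 of 22 references → 8/22 = 0.3636.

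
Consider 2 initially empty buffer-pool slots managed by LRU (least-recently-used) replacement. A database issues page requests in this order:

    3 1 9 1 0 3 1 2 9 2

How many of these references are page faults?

8

3 → miss, frames (3)
1 → miss, frames (3 1)
9 → miss, evict 3, frames (1 9)
1 → hit
0 → miss, evict 9, frames (1 0)
3 → miss, evict 1, frames (0 3)
1 → miss, evict 0, frames (3 1)
2 → miss, evict 3, frames (1 2)
9 → miss, evict 1, frames (2 9)
2 → hit
Page faults: 8.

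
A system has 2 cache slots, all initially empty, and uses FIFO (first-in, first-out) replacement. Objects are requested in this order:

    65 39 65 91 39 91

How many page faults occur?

65 -> fault, frames (65)
39 -> fault, frames (65 39)
65 -> hit
91 -> fault, evict 65, frames (39 91)
39 -> hit
91 -> hit
Page faults: 3.

3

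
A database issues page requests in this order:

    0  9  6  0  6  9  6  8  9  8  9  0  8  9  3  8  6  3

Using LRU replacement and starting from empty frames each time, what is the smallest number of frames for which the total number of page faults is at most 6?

f=1: 18 faults
f=2: 14 faults
f=3: 7 faults
f=4: 6 faults
f=5: 5 faults
Smallest f with faults ≤ 6 is 4.

4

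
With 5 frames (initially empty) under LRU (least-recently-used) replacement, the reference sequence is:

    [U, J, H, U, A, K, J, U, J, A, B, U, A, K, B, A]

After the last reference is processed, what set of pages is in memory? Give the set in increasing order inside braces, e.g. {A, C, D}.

{A, B, J, K, U}

U -> miss, frames {U}
J -> miss, frames {U,J}
H -> miss, frames {U,J,H}
U -> hit
A -> miss, frames {J,H,U,A}
K -> miss, frames {J,H,U,A,K}
J -> hit
U -> hit
J -> hit
A -> hit
B -> miss, evict H, frames {K,U,J,A,B}
U -> hit
A -> hit
K -> hit
B -> hit
A -> hit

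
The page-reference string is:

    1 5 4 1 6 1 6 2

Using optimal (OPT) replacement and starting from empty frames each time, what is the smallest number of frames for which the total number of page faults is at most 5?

f=1: 8 faults
f=2: 5 faults
f=3: 5 faults
f=4: 5 faults
f=5: 5 faults
Smallest f with faults ≤ 5 is 2.

2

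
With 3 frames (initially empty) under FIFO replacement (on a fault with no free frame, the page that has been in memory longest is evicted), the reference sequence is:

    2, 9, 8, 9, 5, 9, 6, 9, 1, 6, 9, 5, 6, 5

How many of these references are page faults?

9

2 -> miss, frames (2)
9 -> miss, frames (2 9)
8 -> miss, frames (2 9 8)
9 -> hit
5 -> miss, evict 2, frames (9 8 5)
9 -> hit
6 -> miss, evict 9, frames (8 5 6)
9 -> miss, evict 8, frames (5 6 9)
1 -> miss, evict 5, frames (6 9 1)
6 -> hit
9 -> hit
5 -> miss, evict 6, frames (9 1 5)
6 -> miss, evict 9, frames (1 5 6)
5 -> hit
Page faults: 9.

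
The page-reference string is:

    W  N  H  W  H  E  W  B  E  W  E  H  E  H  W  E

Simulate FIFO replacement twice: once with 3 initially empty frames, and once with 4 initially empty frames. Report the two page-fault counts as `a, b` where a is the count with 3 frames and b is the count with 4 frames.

3 frames: F F F . . F F F . . . F F . F . → 9 faults.
4 frames: F F F . . F . F . F . . . . . . → 6 faults.
6 < 9: adding a frame reduced faults, as is typical.

9, 6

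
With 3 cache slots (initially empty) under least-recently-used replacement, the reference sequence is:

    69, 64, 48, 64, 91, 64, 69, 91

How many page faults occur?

5

69 -> miss, frames {69}
64 -> miss, frames {69,64}
48 -> miss, frames {69,64,48}
64 -> hit
91 -> miss, evict 69, frames {48,64,91}
64 -> hit
69 -> miss, evict 48, frames {91,64,69}
91 -> hit
Page faults: 5.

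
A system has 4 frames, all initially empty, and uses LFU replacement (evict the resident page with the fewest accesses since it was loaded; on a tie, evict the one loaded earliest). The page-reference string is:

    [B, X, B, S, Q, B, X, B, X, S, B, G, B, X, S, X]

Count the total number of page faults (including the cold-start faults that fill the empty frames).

5

B: miss, frames (B)
X: miss, frames (B X)
B: hit
S: miss, frames (B X S)
Q: miss, frames (B X S Q)
B: hit
X: hit
B: hit
X: hit
S: hit
B: hit
G: miss, evict Q, frames (B X S G)
B: hit
X: hit
S: hit
X: hit
Page faults: 5.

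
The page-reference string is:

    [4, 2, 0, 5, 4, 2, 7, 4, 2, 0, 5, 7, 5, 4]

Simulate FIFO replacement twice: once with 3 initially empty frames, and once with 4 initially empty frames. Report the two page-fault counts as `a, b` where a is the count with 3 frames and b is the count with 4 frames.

3 frames: F F F F F F F . . F F . . F → 10 faults.
4 frames: F F F F . . F F F F F F . F → 11 faults.
11 > 10: adding a frame increased faults — Belady's anomaly.

10, 11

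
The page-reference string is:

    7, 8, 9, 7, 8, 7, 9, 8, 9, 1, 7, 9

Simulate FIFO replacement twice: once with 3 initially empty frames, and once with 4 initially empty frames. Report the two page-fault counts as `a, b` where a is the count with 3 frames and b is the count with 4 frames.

5, 4

3 frames: F F F . . . . . . F F . → 5 faults.
4 frames: F F F . . . . . . F . . → 4 faults.
4 < 5: adding a frame reduced faults, as is typical.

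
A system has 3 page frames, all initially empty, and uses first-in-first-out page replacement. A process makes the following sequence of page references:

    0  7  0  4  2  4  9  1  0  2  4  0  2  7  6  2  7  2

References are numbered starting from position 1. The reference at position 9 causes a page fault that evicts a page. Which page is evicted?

pos 1: 0 → fault, frames [0]
pos 2: 7 → fault, frames [0, 7]
pos 3: 0 → hit
pos 4: 4 → fault, frames [0, 7, 4]
pos 5: 2 → fault, evict 0, frames [7, 4, 2]
pos 6: 4 → hit
pos 7: 9 → fault, evict 7, frames [4, 2, 9]
pos 8: 1 → fault, evict 4, frames [2, 9, 1]
pos 9: 0 → fault, evict 2, frames [9, 1, 0]
At position 9, page 2 is evicted.

2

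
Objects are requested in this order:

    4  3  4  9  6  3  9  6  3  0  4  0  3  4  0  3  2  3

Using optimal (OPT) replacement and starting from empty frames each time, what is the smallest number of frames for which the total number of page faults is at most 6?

4

f=1: 18 faults
f=2: 11 faults
f=3: 7 faults
f=4: 6 faults
f=5: 6 faults
f=6: 6 faults
Smallest f with faults ≤ 6 is 4.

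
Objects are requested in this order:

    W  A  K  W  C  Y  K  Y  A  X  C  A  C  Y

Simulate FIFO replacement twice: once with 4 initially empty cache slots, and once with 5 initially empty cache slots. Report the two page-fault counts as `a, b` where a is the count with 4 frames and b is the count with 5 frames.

4 frames: F F F . F F . . . F . F . . → 7 faults.
5 frames: F F F . F F . . . F . . . . → 6 faults.
6 < 7: adding a frame reduced faults, as is typical.

7, 6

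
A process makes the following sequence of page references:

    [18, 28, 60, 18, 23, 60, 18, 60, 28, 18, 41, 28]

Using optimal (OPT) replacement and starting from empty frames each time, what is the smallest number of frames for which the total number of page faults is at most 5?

f=1: 12 faults
f=2: 7 faults
f=3: 6 faults
f=4: 5 faults
f=5: 5 faults
Smallest f with faults ≤ 5 is 4.

4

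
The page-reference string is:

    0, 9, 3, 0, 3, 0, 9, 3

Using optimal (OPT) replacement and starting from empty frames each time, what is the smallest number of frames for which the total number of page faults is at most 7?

f=1: 8 faults
f=2: 4 faults
f=3: 3 faults
Smallest f with faults ≤ 7 is 2.

2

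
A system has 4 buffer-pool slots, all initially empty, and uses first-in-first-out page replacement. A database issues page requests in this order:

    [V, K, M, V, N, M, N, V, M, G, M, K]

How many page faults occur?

5

V → miss, frames [V]
K → miss, frames [V, K]
M → miss, frames [V, K, M]
V → hit
N → miss, frames [V, K, M, N]
M → hit
N → hit
V → hit
M → hit
G → miss, evict V, frames [K, M, N, G]
M → hit
K → hit
Page faults: 5.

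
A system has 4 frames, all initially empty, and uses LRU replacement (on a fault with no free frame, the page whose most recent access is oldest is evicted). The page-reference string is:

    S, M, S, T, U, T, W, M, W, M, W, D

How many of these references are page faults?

7

S -> fault, frames (S)
M -> fault, frames (S M)
S -> hit
T -> fault, frames (M S T)
U -> fault, frames (M S T U)
T -> hit
W -> fault, evict M, frames (S U T W)
M -> fault, evict S, frames (U T W M)
W -> hit
M -> hit
W -> hit
D -> fault, evict U, frames (T M W D)
Page faults: 7.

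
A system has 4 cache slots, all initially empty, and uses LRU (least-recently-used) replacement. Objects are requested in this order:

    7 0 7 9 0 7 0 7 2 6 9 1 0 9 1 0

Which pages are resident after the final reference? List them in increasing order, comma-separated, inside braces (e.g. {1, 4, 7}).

7 -> miss, frames {7}
0 -> miss, frames {7,0}
7 -> hit
9 -> miss, frames {0,7,9}
0 -> hit
7 -> hit
0 -> hit
7 -> hit
2 -> miss, frames {9,0,7,2}
6 -> miss, evict 9, frames {0,7,2,6}
9 -> miss, evict 0, frames {7,2,6,9}
1 -> miss, evict 7, frames {2,6,9,1}
0 -> miss, evict 2, frames {6,9,1,0}
9 -> hit
1 -> hit
0 -> hit

{0, 1, 6, 9}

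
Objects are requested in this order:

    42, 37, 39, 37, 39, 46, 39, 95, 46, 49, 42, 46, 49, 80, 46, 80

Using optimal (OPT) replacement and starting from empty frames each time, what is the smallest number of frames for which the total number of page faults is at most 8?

3

f=1: 16 faults
f=2: 9 faults
f=3: 7 faults
f=4: 7 faults
f=5: 7 faults
f=6: 7 faults
f=7: 7 faults
Smallest f with faults ≤ 8 is 3.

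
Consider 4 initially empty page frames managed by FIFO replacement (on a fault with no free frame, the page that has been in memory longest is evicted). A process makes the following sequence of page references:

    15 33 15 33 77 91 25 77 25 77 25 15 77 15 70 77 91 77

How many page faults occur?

9

15 → fault, frames (15)
33 → fault, frames (15 33)
15 → hit
33 → hit
77 → fault, frames (15 33 77)
91 → fault, frames (15 33 77 91)
25 → fault, evict 15, frames (33 77 91 25)
77 → hit
25 → hit
77 → hit
25 → hit
15 → fault, evict 33, frames (77 91 25 15)
77 → hit
15 → hit
70 → fault, evict 77, frames (91 25 15 70)
77 → fault, evict 91, frames (25 15 70 77)
91 → fault, evict 25, frames (15 70 77 91)
77 → hit
Page faults: 9.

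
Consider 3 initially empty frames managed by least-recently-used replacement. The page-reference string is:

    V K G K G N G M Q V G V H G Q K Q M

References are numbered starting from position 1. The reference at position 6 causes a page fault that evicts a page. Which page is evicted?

pos 1: V: miss, frames {V}
pos 2: K: miss, frames {V,K}
pos 3: G: miss, frames {V,K,G}
pos 4: K: hit
pos 5: G: hit
pos 6: N: miss, evict V, frames {K,G,N}
At position 6, page V is evicted.

V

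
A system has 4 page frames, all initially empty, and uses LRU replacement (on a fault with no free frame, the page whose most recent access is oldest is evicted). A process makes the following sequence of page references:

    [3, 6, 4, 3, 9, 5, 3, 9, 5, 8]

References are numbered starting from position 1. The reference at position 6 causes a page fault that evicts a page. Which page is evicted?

pos 1: 3: fault, frames {3}
pos 2: 6: fault, frames {3,6}
pos 3: 4: fault, frames {3,6,4}
pos 4: 3: hit
pos 5: 9: fault, frames {6,4,3,9}
pos 6: 5: fault, evict 6, frames {4,3,9,5}
At position 6, page 6 is evicted.

6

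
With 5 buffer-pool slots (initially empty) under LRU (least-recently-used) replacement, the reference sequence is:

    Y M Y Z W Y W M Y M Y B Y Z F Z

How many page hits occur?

Y → miss, frames [Y]
M → miss, frames [Y, M]
Y → hit
Z → miss, frames [M, Y, Z]
W → miss, frames [M, Y, Z, W]
Y → hit
W → hit
M → hit
Y → hit
M → hit
Y → hit
B → miss, frames [Z, W, M, Y, B]
Y → hit
Z → hit
F → miss, evict W, frames [M, B, Y, Z, F]
Z → hit
Hits: 10.

10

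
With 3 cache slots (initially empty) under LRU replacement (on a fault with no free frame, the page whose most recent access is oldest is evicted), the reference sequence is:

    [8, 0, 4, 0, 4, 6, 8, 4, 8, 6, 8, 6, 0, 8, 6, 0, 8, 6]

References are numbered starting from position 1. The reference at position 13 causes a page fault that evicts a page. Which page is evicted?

4

pos 1: 8: miss, frames [8]
pos 2: 0: miss, frames [8, 0]
pos 3: 4: miss, frames [8, 0, 4]
pos 4: 0: hit
pos 5: 4: hit
pos 6: 6: miss, evict 8, frames [0, 4, 6]
pos 7: 8: miss, evict 0, frames [4, 6, 8]
pos 8: 4: hit
pos 9: 8: hit
pos 10: 6: hit
pos 11: 8: hit
pos 12: 6: hit
pos 13: 0: miss, evict 4, frames [8, 6, 0]
At position 13, page 4 is evicted.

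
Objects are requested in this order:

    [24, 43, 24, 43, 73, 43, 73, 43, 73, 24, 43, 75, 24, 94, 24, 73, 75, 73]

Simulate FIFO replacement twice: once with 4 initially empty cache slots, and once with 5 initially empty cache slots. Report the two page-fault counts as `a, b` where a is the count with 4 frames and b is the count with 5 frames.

4 frames: F F . . F . . . . . . F . F F . . . → 6 faults.
5 frames: F F . . F . . . . . . F . F . . . . → 5 faults.
5 < 6: adding a frame reduced faults, as is typical.

6, 5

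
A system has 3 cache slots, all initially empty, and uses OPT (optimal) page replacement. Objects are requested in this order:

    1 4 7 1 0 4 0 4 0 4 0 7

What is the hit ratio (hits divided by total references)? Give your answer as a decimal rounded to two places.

0.67

1: fault, frames (1)
4: fault, frames (1 4)
7: fault, frames (1 4 7)
1: hit
0: fault, evict 1, frames (4 7 0)
4: hit
0: hit
4: hit
0: hit
4: hit
0: hit
7: hit
Hits: 8 of 12 references → 8/12 = 0.6667.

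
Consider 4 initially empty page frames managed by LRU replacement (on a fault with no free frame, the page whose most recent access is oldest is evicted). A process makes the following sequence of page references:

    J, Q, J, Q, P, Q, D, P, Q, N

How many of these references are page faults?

J → miss, frames [J]
Q → miss, frames [J, Q]
J → hit
Q → hit
P → miss, frames [J, Q, P]
Q → hit
D → miss, frames [J, P, Q, D]
P → hit
Q → hit
N → miss, evict J, frames [D, P, Q, N]
Page faults: 5.

5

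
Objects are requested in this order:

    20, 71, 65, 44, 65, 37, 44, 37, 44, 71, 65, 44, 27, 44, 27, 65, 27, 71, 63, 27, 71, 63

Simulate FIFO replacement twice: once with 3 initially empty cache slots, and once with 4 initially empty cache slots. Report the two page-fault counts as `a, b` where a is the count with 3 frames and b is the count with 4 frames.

11, 8

3 frames: F F F F . F . . . F F F F . . . . F F . . . → 11 faults.
4 frames: F F F F . F . . . . . . F . . . . F F . . . → 8 faults.
8 < 11: adding a frame reduced faults, as is typical.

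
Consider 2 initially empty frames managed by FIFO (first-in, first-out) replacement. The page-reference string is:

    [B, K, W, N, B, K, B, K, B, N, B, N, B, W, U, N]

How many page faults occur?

11

B: miss, frames [B]
K: miss, frames [B, K]
W: miss, evict B, frames [K, W]
N: miss, evict K, frames [W, N]
B: miss, evict W, frames [N, B]
K: miss, evict N, frames [B, K]
B: hit
K: hit
B: hit
N: miss, evict B, frames [K, N]
B: miss, evict K, frames [N, B]
N: hit
B: hit
W: miss, evict N, frames [B, W]
U: miss, evict B, frames [W, U]
N: miss, evict W, frames [U, N]
Page faults: 11.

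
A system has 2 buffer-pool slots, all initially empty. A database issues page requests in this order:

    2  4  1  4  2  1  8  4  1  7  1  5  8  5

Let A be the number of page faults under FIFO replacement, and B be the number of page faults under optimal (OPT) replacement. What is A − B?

Under FIFO: F F F . F . F F F F . F F . → 10 faults.
Under OPT: F F F . F . F F . F . F F . → 9 faults.
A − B = 10 − 9 = 1.

1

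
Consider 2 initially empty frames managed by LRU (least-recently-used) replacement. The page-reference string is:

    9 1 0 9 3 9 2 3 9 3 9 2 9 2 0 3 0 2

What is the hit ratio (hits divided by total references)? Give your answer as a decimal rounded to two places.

9 -> miss, frames [9]
1 -> miss, frames [9, 1]
0 -> miss, evict 9, frames [1, 0]
9 -> miss, evict 1, frames [0, 9]
3 -> miss, evict 0, frames [9, 3]
9 -> hit
2 -> miss, evict 3, frames [9, 2]
3 -> miss, evict 9, frames [2, 3]
9 -> miss, evict 2, frames [3, 9]
3 -> hit
9 -> hit
2 -> miss, evict 3, frames [9, 2]
9 -> hit
2 -> hit
0 -> miss, evict 9, frames [2, 0]
3 -> miss, evict 2, frames [0, 3]
0 -> hit
2 -> miss, evict 3, frames [0, 2]
Hits: 6 of 18 references → 6/18 = 0.3333.

0.33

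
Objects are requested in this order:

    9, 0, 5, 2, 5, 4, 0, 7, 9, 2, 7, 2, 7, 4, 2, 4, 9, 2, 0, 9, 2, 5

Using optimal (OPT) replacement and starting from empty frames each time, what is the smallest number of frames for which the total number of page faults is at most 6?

6

f=1: 22 faults
f=2: 14 faults
f=3: 10 faults
f=4: 8 faults
f=5: 7 faults
f=6: 6 faults
Smallest f with faults ≤ 6 is 6.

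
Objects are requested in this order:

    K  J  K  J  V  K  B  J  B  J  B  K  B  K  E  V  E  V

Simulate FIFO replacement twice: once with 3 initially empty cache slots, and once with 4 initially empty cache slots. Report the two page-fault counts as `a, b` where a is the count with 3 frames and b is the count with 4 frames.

3 frames: F F . . F . F . . . . F . . F F . . → 7 faults.
4 frames: F F . . F . F . . . . . . . F . . . → 5 faults.
5 < 7: adding a frame reduced faults, as is typical.

7, 5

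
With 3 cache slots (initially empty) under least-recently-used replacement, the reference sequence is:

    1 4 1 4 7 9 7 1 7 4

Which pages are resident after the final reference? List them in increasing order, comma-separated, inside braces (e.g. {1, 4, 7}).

{1, 4, 7}

1 -> miss, frames [1]
4 -> miss, frames [1, 4]
1 -> hit
4 -> hit
7 -> miss, frames [1, 4, 7]
9 -> miss, evict 1, frames [4, 7, 9]
7 -> hit
1 -> miss, evict 4, frames [9, 7, 1]
7 -> hit
4 -> miss, evict 9, frames [1, 7, 4]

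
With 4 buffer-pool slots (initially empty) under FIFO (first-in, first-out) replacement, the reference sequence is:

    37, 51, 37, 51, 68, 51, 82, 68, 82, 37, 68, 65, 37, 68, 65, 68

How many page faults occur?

6

37 → miss, frames {37}
51 → miss, frames {37,51}
37 → hit
51 → hit
68 → miss, frames {37,51,68}
51 → hit
82 → miss, frames {37,51,68,82}
68 → hit
82 → hit
37 → hit
68 → hit
65 → miss, evict 37, frames {51,68,82,65}
37 → miss, evict 51, frames {68,82,65,37}
68 → hit
65 → hit
68 → hit
Page faults: 6.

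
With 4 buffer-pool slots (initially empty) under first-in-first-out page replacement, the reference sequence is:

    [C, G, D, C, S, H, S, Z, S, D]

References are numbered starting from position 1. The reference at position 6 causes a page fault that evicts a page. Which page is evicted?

C

pos 1: C: fault, frames [C]
pos 2: G: fault, frames [C, G]
pos 3: D: fault, frames [C, G, D]
pos 4: C: hit
pos 5: S: fault, frames [C, G, D, S]
pos 6: H: fault, evict C, frames [G, D, S, H]
At position 6, page C is evicted.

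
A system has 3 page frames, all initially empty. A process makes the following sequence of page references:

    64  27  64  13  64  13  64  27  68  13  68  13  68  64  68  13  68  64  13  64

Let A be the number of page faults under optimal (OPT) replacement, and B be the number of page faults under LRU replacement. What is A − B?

-2

Under OPT: F F . F . . . . F . . . . . . . . . . . → 4 faults.
Under LRU: F F . F . . . . F F . . . F . . . . . . → 6 faults.
A − B = 4 − 6 = -2.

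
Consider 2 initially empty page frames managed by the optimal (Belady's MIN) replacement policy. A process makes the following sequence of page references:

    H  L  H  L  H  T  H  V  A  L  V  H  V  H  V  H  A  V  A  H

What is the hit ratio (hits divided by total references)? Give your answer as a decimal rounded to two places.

H: fault, frames {H}
L: fault, frames {H,L}
H: hit
L: hit
H: hit
T: fault, evict L, frames {H,T}
H: hit
V: fault, evict T, frames {H,V}
A: fault, evict H, frames {V,A}
L: fault, evict A, frames {V,L}
V: hit
H: fault, evict L, frames {V,H}
V: hit
H: hit
V: hit
H: hit
A: fault, evict H, frames {V,A}
V: hit
A: hit
H: fault, evict A, frames {V,H}
Hits: 11 of 20 references → 11/20 = 0.5500.

0.55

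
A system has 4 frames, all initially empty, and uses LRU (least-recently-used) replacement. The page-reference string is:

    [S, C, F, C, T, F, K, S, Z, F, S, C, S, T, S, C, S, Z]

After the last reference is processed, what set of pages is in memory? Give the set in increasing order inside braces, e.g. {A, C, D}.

S → fault, frames {S}
C → fault, frames {S,C}
F → fault, frames {S,C,F}
C → hit
T → fault, frames {S,F,C,T}
F → hit
K → fault, evict S, frames {C,T,F,K}
S → fault, evict C, frames {T,F,K,S}
Z → fault, evict T, frames {F,K,S,Z}
F → hit
S → hit
C → fault, evict K, frames {Z,F,S,C}
S → hit
T → fault, evict Z, frames {F,C,S,T}
S → hit
C → hit
S → hit
Z → fault, evict F, frames {T,C,S,Z}

{C, S, T, Z}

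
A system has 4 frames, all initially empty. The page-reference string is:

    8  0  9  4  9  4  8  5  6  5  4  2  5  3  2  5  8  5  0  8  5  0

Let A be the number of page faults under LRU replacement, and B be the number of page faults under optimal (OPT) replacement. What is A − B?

1

Under LRU: F F F F . . . F F . . F . F . . F . F . . . → 10 faults.
Under OPT: F F F F . . . F F . . F . F . . . . F . . . → 9 faults.
A − B = 10 − 9 = 1.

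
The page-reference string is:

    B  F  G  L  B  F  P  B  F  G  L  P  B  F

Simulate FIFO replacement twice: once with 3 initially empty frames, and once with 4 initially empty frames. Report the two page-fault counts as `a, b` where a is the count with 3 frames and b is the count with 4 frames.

11, 12

3 frames: F F F F F F F . . F F . F F → 11 faults.
4 frames: F F F F . . F F F F F F F F → 12 faults.
12 > 11: adding a frame increased faults — Belady's anomaly.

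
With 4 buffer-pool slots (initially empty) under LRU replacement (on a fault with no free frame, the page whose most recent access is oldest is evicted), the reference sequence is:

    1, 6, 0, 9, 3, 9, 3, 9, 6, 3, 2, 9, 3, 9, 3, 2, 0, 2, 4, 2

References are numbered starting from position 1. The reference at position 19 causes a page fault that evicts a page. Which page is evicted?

pos 1: 1: fault, frames [1]
pos 2: 6: fault, frames [1, 6]
pos 3: 0: fault, frames [1, 6, 0]
pos 4: 9: fault, frames [1, 6, 0, 9]
pos 5: 3: fault, evict 1, frames [6, 0, 9, 3]
pos 6: 9: hit
pos 7: 3: hit
pos 8: 9: hit
pos 9: 6: hit
pos 10: 3: hit
pos 11: 2: fault, evict 0, frames [9, 6, 3, 2]
pos 12: 9: hit
pos 13: 3: hit
pos 14: 9: hit
pos 15: 3: hit
pos 16: 2: hit
pos 17: 0: fault, evict 6, frames [9, 3, 2, 0]
pos 18: 2: hit
pos 19: 4: fault, evict 9, frames [3, 0, 2, 4]
At position 19, page 9 is evicted.

9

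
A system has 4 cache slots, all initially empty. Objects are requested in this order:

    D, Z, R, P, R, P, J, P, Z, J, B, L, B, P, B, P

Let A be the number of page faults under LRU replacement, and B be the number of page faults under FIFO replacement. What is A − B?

Under LRU: F F F F . . F . . . F F . F . . → 8 faults.
Under FIFO: F F F F . . F . . . F F . . . . → 7 faults.
A − B = 8 − 7 = 1.

1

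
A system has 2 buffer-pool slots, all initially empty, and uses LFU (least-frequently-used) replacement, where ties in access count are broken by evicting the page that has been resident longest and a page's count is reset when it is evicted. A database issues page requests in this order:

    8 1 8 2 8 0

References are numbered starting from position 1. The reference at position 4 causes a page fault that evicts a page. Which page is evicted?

1

pos 1: 8 -> miss, frames (8)
pos 2: 1 -> miss, frames (8 1)
pos 3: 8 -> hit
pos 4: 2 -> miss, evict 1, frames (8 2)
At position 4, page 1 is evicted.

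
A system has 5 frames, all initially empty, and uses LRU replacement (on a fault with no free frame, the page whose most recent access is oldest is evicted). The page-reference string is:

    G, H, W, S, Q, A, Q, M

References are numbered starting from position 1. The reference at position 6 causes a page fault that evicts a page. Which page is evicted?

pos 1: G -> miss, frames [G]
pos 2: H -> miss, frames [G, H]
pos 3: W -> miss, frames [G, H, W]
pos 4: S -> miss, frames [G, H, W, S]
pos 5: Q -> miss, frames [G, H, W, S, Q]
pos 6: A -> miss, evict G, frames [H, W, S, Q, A]
At position 6, page G is evicted.

G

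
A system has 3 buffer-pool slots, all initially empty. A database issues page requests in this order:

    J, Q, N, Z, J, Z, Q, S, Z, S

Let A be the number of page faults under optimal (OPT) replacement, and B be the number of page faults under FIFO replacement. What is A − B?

Under OPT: F F F F . . . F . . → 5 faults.
Under FIFO: F F F F F . F F F . → 8 faults.
A − B = 5 − 8 = -3.

-3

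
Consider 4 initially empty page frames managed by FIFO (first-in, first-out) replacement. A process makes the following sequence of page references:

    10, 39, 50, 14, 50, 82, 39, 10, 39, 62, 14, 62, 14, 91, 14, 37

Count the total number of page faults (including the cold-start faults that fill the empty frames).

11

10: miss, frames [10]
39: miss, frames [10, 39]
50: miss, frames [10, 39, 50]
14: miss, frames [10, 39, 50, 14]
50: hit
82: miss, evict 10, frames [39, 50, 14, 82]
39: hit
10: miss, evict 39, frames [50, 14, 82, 10]
39: miss, evict 50, frames [14, 82, 10, 39]
62: miss, evict 14, frames [82, 10, 39, 62]
14: miss, evict 82, frames [10, 39, 62, 14]
62: hit
14: hit
91: miss, evict 10, frames [39, 62, 14, 91]
14: hit
37: miss, evict 39, frames [62, 14, 91, 37]
Page faults: 11.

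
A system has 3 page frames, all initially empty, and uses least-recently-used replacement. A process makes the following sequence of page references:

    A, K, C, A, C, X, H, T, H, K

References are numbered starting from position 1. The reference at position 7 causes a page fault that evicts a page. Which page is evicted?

pos 1: A → fault, frames [A]
pos 2: K → fault, frames [A, K]
pos 3: C → fault, frames [A, K, C]
pos 4: A → hit
pos 5: C → hit
pos 6: X → fault, evict K, frames [A, C, X]
pos 7: H → fault, evict A, frames [C, X, H]
At position 7, page A is evicted.

A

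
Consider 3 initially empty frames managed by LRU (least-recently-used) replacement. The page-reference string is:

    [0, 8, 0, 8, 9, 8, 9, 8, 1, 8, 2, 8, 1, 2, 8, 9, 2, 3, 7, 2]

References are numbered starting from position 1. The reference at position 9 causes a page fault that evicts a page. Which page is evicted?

pos 1: 0 → miss, frames (0)
pos 2: 8 → miss, frames (0 8)
pos 3: 0 → hit
pos 4: 8 → hit
pos 5: 9 → miss, frames (0 8 9)
pos 6: 8 → hit
pos 7: 9 → hit
pos 8: 8 → hit
pos 9: 1 → miss, evict 0, frames (9 8 1)
At position 9, page 0 is evicted.

0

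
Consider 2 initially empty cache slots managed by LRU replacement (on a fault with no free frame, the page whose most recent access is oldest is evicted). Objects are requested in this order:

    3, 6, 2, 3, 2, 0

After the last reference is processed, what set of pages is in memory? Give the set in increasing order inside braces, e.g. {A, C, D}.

{0, 2}

3 -> fault, frames {3}
6 -> fault, frames {3,6}
2 -> fault, evict 3, frames {6,2}
3 -> fault, evict 6, frames {2,3}
2 -> hit
0 -> fault, evict 3, frames {2,0}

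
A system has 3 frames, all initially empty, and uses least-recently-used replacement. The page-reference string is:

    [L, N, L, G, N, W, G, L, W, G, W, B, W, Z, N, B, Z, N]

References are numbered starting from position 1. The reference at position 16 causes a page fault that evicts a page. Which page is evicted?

W

pos 1: L: fault, frames (L)
pos 2: N: fault, frames (L N)
pos 3: L: hit
pos 4: G: fault, frames (N L G)
pos 5: N: hit
pos 6: W: fault, evict L, frames (G N W)
pos 7: G: hit
pos 8: L: fault, evict N, frames (W G L)
pos 9: W: hit
pos 10: G: hit
pos 11: W: hit
pos 12: B: fault, evict L, frames (G W B)
pos 13: W: hit
pos 14: Z: fault, evict G, frames (B W Z)
pos 15: N: fault, evict B, frames (W Z N)
pos 16: B: fault, evict W, frames (Z N B)
At position 16, page W is evicted.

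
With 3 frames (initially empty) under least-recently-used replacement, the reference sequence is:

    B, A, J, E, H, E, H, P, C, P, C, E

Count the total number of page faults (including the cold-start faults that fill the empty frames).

B: fault, frames [B]
A: fault, frames [B, A]
J: fault, frames [B, A, J]
E: fault, evict B, frames [A, J, E]
H: fault, evict A, frames [J, E, H]
E: hit
H: hit
P: fault, evict J, frames [E, H, P]
C: fault, evict E, frames [H, P, C]
P: hit
C: hit
E: fault, evict H, frames [P, C, E]
Page faults: 8.

8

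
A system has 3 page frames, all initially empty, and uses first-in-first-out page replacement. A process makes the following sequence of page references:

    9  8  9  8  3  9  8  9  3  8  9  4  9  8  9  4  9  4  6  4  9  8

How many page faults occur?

10

9 → miss, frames (9)
8 → miss, frames (9 8)
9 → hit
8 → hit
3 → miss, frames (9 8 3)
9 → hit
8 → hit
9 → hit
3 → hit
8 → hit
9 → hit
4 → miss, evict 9, frames (8 3 4)
9 → miss, evict 8, frames (3 4 9)
8 → miss, evict 3, frames (4 9 8)
9 → hit
4 → hit
9 → hit
4 → hit
6 → miss, evict 4, frames (9 8 6)
4 → miss, evict 9, frames (8 6 4)
9 → miss, evict 8, frames (6 4 9)
8 → miss, evict 6, frames (4 9 8)
Page faults: 10.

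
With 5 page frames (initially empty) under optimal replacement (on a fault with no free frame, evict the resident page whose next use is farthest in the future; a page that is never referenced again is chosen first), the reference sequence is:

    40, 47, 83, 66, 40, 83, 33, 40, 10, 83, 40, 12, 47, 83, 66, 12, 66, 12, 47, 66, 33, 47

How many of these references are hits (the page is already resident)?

14

40 → fault, frames {40}
47 → fault, frames {40,47}
83 → fault, frames {40,47,83}
66 → fault, frames {40,47,83,66}
40 → hit
83 → hit
33 → fault, frames {40,47,83,66,33}
40 → hit
10 → fault, evict 33, frames {40,47,83,66,10}
83 → hit
40 → hit
12 → fault, evict 10, frames {40,47,83,66,12}
47 → hit
83 → hit
66 → hit
12 → hit
66 → hit
12 → hit
47 → hit
66 → hit
33 → fault, evict 12, frames {40,47,83,66,33}
47 → hit
Hits: 14.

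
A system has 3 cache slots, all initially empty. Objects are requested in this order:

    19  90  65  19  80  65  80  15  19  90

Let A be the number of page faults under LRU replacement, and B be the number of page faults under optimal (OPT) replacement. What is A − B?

1

Under LRU: F F F . F . . F F F → 7 faults.
Under OPT: F F F . F . . F . F → 6 faults.
A − B = 7 − 6 = 1.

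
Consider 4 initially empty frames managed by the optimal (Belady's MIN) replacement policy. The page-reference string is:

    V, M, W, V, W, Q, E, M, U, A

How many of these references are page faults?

7

V → fault, frames {V}
M → fault, frames {V,M}
W → fault, frames {V,M,W}
V → hit
W → hit
Q → fault, frames {V,M,W,Q}
E → fault, evict Q, frames {V,M,W,E}
M → hit
U → fault, evict E, frames {V,M,W,U}
A → fault, evict U, frames {V,M,W,A}
Page faults: 7.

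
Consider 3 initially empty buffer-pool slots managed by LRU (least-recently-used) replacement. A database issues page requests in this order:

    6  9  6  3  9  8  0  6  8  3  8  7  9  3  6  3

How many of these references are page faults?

6 -> miss, frames [6]
9 -> miss, frames [6, 9]
6 -> hit
3 -> miss, frames [9, 6, 3]
9 -> hit
8 -> miss, evict 6, frames [3, 9, 8]
0 -> miss, evict 3, frames [9, 8, 0]
6 -> miss, evict 9, frames [8, 0, 6]
8 -> hit
3 -> miss, evict 0, frames [6, 8, 3]
8 -> hit
7 -> miss, evict 6, frames [3, 8, 7]
9 -> miss, evict 3, frames [8, 7, 9]
3 -> miss, evict 8, frames [7, 9, 3]
6 -> miss, evict 7, frames [9, 3, 6]
3 -> hit
Page faults: 11.

11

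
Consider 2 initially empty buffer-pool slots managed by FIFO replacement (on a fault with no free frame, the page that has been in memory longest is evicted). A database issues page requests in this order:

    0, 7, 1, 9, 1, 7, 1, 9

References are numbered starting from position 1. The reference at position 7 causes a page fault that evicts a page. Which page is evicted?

9

pos 1: 0: miss, frames {0}
pos 2: 7: miss, frames {0,7}
pos 3: 1: miss, evict 0, frames {7,1}
pos 4: 9: miss, evict 7, frames {1,9}
pos 5: 1: hit
pos 6: 7: miss, evict 1, frames {9,7}
pos 7: 1: miss, evict 9, frames {7,1}
At position 7, page 9 is evicted.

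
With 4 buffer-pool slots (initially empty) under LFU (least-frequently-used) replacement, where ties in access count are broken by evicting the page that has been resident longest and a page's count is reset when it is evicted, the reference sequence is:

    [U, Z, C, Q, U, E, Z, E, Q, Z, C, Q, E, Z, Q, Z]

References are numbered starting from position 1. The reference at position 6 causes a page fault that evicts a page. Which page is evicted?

Z

pos 1: U -> fault, frames {U}
pos 2: Z -> fault, frames {U,Z}
pos 3: C -> fault, frames {U,Z,C}
pos 4: Q -> fault, frames {U,Z,C,Q}
pos 5: U -> hit
pos 6: E -> fault, evict Z, frames {U,C,Q,E}
At position 6, page Z is evicted.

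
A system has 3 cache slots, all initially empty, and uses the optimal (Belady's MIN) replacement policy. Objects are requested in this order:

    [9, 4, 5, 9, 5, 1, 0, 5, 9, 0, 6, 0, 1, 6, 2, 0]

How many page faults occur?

8

9 → fault, frames (9)
4 → fault, frames (9 4)
5 → fault, frames (9 4 5)
9 → hit
5 → hit
1 → fault, evict 4, frames (9 5 1)
0 → fault, evict 1, frames (9 5 0)
5 → hit
9 → hit
0 → hit
6 → fault, evict 5, frames (9 0 6)
0 → hit
1 → fault, evict 9, frames (0 6 1)
6 → hit
2 → fault, evict 1, frames (0 6 2)
0 → hit
Page faults: 8.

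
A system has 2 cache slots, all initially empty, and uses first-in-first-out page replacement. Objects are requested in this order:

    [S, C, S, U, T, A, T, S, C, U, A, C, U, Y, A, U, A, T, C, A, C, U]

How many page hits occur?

4

S → miss, frames [S]
C → miss, frames [S, C]
S → hit
U → miss, evict S, frames [C, U]
T → miss, evict C, frames [U, T]
A → miss, evict U, frames [T, A]
T → hit
S → miss, evict T, frames [A, S]
C → miss, evict A, frames [S, C]
U → miss, evict S, frames [C, U]
A → miss, evict C, frames [U, A]
C → miss, evict U, frames [A, C]
U → miss, evict A, frames [C, U]
Y → miss, evict C, frames [U, Y]
A → miss, evict U, frames [Y, A]
U → miss, evict Y, frames [A, U]
A → hit
T → miss, evict A, frames [U, T]
C → miss, evict U, frames [T, C]
A → miss, evict T, frames [C, A]
C → hit
U → miss, evict C, frames [A, U]
Hits: 4.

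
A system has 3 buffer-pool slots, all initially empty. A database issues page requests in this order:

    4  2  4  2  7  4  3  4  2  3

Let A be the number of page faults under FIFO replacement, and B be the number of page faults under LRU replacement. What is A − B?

Under FIFO: F F . . F . F F F . → 6 faults.
Under LRU: F F . . F . F . F . → 5 faults.
A − B = 6 − 5 = 1.

1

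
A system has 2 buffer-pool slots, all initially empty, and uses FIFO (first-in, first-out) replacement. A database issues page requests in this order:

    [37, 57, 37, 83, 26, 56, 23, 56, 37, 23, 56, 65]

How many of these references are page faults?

37 → miss, frames (37)
57 → miss, frames (37 57)
37 → hit
83 → miss, evict 37, frames (57 83)
26 → miss, evict 57, frames (83 26)
56 → miss, evict 83, frames (26 56)
23 → miss, evict 26, frames (56 23)
56 → hit
37 → miss, evict 56, frames (23 37)
23 → hit
56 → miss, evict 23, frames (37 56)
65 → miss, evict 37, frames (56 65)
Page faults: 9.

9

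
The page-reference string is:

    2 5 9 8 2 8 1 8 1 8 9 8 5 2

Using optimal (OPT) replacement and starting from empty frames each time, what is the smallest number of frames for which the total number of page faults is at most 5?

5

f=1: 14 faults
f=2: 8 faults
f=3: 7 faults
f=4: 6 faults
f=5: 5 faults
Smallest f with faults ≤ 5 is 5.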